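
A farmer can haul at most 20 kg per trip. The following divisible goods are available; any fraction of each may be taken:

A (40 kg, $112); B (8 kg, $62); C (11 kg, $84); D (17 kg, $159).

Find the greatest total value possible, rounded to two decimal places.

Take in order of value per unit:
- D (159/17 per unit): all 17 → value 159, running total 159.00
- B (62/8 per unit): 3 of 8 → value 3×62/8 = 23.2500, running total 182.25
Total 182.25.

182.25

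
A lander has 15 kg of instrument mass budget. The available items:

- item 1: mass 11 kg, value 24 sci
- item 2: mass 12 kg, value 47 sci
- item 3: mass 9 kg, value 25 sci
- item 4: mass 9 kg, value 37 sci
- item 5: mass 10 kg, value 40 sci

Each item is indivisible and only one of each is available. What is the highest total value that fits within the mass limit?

47 sci

Check high-value combinations within 15 kg:
- item 2: mass 12, value 47
- item 5: mass 10, value 40
- item 4: mass 9, value 37
- item 3: mass 9, value 25
- item 1: mass 11, value 24
Best: 47 sci.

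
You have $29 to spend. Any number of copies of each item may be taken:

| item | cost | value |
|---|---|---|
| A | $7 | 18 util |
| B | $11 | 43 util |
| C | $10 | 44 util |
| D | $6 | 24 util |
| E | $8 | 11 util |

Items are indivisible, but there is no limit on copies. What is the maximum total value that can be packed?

Best value-per-unit is C at 44/10; filling with it alone gives 2×44 = 88.
Optimal mix: 1×C + 3×D → cost 28, value 116.

116 util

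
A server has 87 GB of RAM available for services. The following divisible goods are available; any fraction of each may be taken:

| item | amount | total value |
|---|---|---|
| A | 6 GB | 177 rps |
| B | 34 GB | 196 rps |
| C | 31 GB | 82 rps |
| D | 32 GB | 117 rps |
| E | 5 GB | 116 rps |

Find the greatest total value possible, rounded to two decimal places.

632.45

Take in order of value per unit:
- A (177/6 per unit): all 6 → value 177, running total 177.00
- E (116/5 per unit): all 5 → value 116, running total 293.00
- B (196/34 per unit): all 34 → value 196, running total 489.00
- D (117/32 per unit): all 32 → value 117, running total 606.00
- C (82/31 per unit): 10 of 31 → value 10×82/31 = 26.4516, running total 632.45
Total 632.45.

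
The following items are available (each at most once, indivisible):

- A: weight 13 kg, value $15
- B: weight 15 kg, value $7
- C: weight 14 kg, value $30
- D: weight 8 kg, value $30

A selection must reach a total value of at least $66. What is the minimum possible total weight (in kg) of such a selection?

35

Subsets with value ≥ 66, sorted by total weight:
- A+C+D: weight 35, value 75
- B+C+D: weight 37, value 67
- A+B+C+D: weight 50, value 82
Minimum weight: 35 kg.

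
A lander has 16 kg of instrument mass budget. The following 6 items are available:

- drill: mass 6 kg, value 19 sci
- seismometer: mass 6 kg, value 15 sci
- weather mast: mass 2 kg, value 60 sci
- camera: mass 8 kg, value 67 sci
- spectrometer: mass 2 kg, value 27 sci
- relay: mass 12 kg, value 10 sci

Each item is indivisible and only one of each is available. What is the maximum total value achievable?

154 sci

Check high-value combinations within 16 kg:
- weather mast+camera+spectrometer: mass 2+8+2=12, value 60+67+27=154
- drill+weather mast+camera: mass 6+2+8=16, value 19+60+67=146
- seismometer+weather mast+camera: mass 6+2+8=16, value 15+60+67=142
- weather mast+camera: mass 2+8=10, value 60+67=127
Best: 154 sci.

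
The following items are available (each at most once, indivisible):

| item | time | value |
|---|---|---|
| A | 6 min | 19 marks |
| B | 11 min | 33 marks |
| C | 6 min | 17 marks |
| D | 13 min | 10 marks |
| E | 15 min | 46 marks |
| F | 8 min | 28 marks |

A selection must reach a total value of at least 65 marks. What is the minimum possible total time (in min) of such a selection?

Subsets with value ≥ 65, sorted by total time:
- A+E: time 21, value 65
- E+F: time 23, value 74
- A+B+C: time 23, value 69
- A+B+F: time 25, value 80
Minimum time: 21 min.

21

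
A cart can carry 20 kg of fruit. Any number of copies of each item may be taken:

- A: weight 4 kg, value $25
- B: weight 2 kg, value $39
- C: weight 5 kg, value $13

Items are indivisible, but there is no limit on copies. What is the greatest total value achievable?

Best value-per-unit is B at 39/2, and filling with it alone uses weight 10×2=20. No mix of the others beats 10×39 = 390.

$390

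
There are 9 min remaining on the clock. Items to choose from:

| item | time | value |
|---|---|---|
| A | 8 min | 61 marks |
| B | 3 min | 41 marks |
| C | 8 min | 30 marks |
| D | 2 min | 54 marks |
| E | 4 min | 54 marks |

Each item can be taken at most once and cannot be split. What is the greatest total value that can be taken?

Check high-value combinations within 9 min:
- B+D+E: time 3+2+4=9, value 41+54+54=149
- D+E: time 2+4=6, value 54+54=108
- B+D: time 3+2=5, value 41+54=95
- B+E: time 3+4=7, value 41+54=95
Best: 149 marks.

149 marks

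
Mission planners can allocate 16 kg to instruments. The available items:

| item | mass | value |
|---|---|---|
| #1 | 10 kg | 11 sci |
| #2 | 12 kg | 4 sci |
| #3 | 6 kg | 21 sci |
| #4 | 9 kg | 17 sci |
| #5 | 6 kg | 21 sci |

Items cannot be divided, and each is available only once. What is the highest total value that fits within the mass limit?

42 sci

Check high-value combinations within 16 kg:
- #3+#5: mass 6+6=12, value 21+21=42
- #3+#4: mass 6+9=15, value 21+17=38
- #4+#5: mass 9+6=15, value 17+21=38
Best: 42 sci.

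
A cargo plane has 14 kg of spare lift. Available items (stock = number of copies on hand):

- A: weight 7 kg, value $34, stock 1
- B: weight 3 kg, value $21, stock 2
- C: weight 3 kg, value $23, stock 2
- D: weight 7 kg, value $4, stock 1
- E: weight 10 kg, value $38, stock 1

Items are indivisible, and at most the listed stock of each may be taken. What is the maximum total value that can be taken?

Top feasible selections:
- 2×B + 2×C: weight 12, value 88
- 1×A + 2×C: weight 13, value 80
Best: $88.

$88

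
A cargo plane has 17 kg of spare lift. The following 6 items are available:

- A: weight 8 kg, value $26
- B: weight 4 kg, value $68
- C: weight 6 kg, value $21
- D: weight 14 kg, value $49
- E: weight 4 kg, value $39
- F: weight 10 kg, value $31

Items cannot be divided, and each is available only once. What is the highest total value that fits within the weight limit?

$133

This is a 0/1 knapsack; check combinations near the capacity.
- A+B+E: weight 8+4+4=16, value 26+68+39=133
- B+C+E: weight 4+6+4=14, value 68+21+39=128
- B+E: weight 4+4=8, value 68+39=107
- B+F: weight 4+10=14, value 68+31=99
- A+B: weight 8+4=12, value 26+68=94
Best: $133.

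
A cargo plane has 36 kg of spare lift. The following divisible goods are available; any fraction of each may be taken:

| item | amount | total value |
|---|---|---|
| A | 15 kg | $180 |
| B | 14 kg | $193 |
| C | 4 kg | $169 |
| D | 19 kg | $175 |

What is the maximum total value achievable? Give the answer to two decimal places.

Take in order of value per unit:
- C (169/4 per unit): all 4 → value 169, running total 169.00
- B (193/14 per unit): all 14 → value 193, running total 362.00
- A (180/15 per unit): all 15 → value 180, running total 542.00
- D (175/19 per unit): 3 of 19 → value 3×175/19 = 27.6316, running total 569.63
Total 569.63.

569.63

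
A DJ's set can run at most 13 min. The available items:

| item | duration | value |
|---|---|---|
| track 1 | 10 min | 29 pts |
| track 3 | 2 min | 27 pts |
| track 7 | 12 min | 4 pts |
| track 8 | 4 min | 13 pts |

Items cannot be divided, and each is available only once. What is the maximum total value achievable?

This is a 0/1 knapsack; check combinations near the capacity.
- track 1+track 3: duration 10+2=12, value 29+27=56
- track 3+track 8: duration 2+4=6, value 27+13=40
- track 1: duration 10, value 29
- track 3: duration 2, value 27
- track 8: duration 4, value 13
Best: 56 pts.

56 pts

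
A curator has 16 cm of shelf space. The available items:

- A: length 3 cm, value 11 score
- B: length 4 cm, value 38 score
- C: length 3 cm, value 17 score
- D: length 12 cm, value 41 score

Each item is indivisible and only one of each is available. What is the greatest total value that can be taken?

This is a 0/1 knapsack; check combinations near the capacity.
- B+D: length 4+12=16, value 38+41=79
- A+B+C: length 3+4+3=10, value 11+38+17=66
- C+D: length 3+12=15, value 17+41=58
- B+C: length 4+3=7, value 38+17=55
- A+D: length 3+12=15, value 11+41=52
Best: 79 score.

79 score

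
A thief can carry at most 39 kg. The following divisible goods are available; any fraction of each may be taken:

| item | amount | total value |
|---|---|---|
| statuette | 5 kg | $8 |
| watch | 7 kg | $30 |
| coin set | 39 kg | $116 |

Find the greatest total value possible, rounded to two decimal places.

Take in order of value per unit:
- watch (30/7 per unit): all 7 → value 30, running total 30.00
- coin set (116/39 per unit): 32 of 39 → value 32×116/39 = 95.1795, running total 125.18
Total 125.18.

125.18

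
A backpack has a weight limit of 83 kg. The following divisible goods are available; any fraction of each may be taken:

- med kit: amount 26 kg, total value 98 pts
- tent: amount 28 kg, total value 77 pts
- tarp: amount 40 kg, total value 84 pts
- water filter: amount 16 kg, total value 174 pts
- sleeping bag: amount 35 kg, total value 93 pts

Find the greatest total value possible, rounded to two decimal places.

383.54

Take in order of value per unit:
- water filter (174/16 per unit): all 16 → value 174, running total 174.00
- med kit (98/26 per unit): all 26 → value 98, running total 272.00
- tent (77/28 per unit): all 28 → value 77, running total 349.00
- sleeping bag (93/35 per unit): 13 of 35 → value 13×93/35 = 34.5429, running total 383.54
Total 383.54.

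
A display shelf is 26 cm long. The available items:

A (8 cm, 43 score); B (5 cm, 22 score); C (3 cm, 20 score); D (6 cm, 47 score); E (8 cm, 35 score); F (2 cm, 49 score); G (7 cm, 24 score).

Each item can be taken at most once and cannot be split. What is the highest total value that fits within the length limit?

Check high-value combinations within 26 cm:
- A+C+D+F+G: length 8+3+6+2+7=26, value 43+20+47+49+24=183
- A+B+C+D+F: length 8+5+3+6+2=24, value 43+22+20+47+49=181
- C+D+E+F+G: length 3+6+8+2+7=26, value 20+47+35+49+24=175
- A+D+E+F: length 8+6+8+2=24, value 43+47+35+49=174
- B+C+D+E+F: length 5+3+6+8+2=24, value 22+20+47+35+49=173
Best: 183 score.

183 score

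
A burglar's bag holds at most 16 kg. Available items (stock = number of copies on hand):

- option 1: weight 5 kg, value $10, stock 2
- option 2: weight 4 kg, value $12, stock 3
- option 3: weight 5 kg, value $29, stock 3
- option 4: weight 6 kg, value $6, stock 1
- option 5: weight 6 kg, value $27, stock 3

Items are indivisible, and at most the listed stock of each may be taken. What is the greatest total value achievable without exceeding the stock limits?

Top feasible selections:
- 3×option 3: weight 15, value 87
- 2×option 3 + 1×option 5: weight 16, value 85
- 1×option 2 + 2×option 3: weight 14, value 70
- 1×option 2 + 1×option 3 + 1×option 5: weight 15, value 68
Best: $87.

$87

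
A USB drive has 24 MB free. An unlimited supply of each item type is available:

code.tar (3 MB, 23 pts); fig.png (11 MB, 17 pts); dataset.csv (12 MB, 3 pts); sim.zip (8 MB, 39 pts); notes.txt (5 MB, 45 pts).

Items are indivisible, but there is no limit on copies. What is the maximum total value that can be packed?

204 pts

Best value-per-unit is notes.txt at 45/5; filling with it alone gives 4×45 = 180.
Optimal mix: 3×code.tar + 3×notes.txt → size 24, value 204.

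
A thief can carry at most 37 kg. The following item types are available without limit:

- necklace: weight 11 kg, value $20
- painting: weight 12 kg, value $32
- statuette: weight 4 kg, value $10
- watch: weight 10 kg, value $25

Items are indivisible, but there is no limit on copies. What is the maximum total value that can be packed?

Best value-per-unit is painting at 32/12, and filling with it alone uses weight 3×12=36. No mix of the others beats 3×32 = 96.

$96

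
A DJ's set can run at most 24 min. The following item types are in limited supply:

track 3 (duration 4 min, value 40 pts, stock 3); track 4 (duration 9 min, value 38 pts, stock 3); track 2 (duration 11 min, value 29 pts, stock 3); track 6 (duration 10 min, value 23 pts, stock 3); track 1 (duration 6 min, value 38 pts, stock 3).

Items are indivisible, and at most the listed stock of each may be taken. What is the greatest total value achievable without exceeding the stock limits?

Top feasible selections:
- 3×track 3 + 2×track 1: duration 24, value 196
- 3×track 3 + 1×track 1: duration 18, value 158
- 3×track 3 + 1×track 4: duration 21, value 158
Best: 196 pts.

196 pts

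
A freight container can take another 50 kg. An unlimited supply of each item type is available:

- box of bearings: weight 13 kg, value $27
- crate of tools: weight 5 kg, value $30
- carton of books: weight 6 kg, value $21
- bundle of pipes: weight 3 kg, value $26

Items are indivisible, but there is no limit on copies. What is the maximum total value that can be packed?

Best value-per-unit is bundle of pipes at 26/3; filling with it alone gives 16×26 = 416.
Optimal mix: 1×crate of tools + 15×bundle of pipes → weight 50, value 420.

$420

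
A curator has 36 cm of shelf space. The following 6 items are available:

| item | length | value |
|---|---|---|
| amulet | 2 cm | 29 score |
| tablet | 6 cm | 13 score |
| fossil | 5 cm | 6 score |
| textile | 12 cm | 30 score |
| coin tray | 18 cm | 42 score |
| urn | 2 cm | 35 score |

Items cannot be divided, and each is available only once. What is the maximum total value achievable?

136 score

Check high-value combinations within 36 cm:
- amulet+textile+coin tray+urn: length 2+12+18+2=34, value 29+30+42+35=136
- amulet+tablet+fossil+coin tray+urn: length 2+6+5+18+2=33, value 29+13+6+42+35=125
- amulet+tablet+coin tray+urn: length 2+6+18+2=28, value 29+13+42+35=119
Best: 136 score.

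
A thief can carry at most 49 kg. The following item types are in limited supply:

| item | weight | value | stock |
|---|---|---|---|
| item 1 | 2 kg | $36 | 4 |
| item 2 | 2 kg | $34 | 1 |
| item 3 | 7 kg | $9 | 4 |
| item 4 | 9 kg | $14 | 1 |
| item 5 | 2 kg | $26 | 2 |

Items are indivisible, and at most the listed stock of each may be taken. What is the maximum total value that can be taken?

$271

Top feasible selections:
- 4×item 1 + 1×item 2 + 3×item 3 + 1×item 4 + 2×item 5: weight 44, value 271
- 4×item 1 + 1×item 2 + 4×item 3 + 2×item 5: weight 42, value 266
- 4×item 1 + 1×item 2 + 2×item 3 + 1×item 4 + 2×item 5: weight 37, value 262
Best: $271.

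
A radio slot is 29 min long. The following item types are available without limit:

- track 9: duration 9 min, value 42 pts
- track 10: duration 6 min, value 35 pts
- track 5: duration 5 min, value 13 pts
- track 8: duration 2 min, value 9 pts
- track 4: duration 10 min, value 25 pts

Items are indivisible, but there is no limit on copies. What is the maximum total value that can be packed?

Best value-per-unit is track 10 at 35/6; filling with it alone gives 4×35 = 140.
Optimal mix: 4×track 10 + 2×track 8 → duration 28, value 158.

158 pts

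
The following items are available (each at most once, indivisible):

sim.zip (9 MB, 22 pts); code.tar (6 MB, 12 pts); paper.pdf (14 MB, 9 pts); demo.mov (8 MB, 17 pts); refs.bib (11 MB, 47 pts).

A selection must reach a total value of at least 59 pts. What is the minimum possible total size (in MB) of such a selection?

Subsets with value ≥ 59, sorted by total size:
- code.tar+refs.bib: size 17, value 59
- demo.mov+refs.bib: size 19, value 64
- sim.zip+refs.bib: size 20, value 69
Minimum size: 17 MB.

17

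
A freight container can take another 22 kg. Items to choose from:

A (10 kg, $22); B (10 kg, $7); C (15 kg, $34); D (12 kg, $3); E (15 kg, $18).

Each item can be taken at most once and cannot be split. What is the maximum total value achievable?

$34

Check high-value combinations within 22 kg:
- C: weight 15, value 34
- A+B: weight 10+10=20, value 22+7=29
- A+D: weight 10+12=22, value 22+3=25
- A: weight 10, value 22
Best: $34.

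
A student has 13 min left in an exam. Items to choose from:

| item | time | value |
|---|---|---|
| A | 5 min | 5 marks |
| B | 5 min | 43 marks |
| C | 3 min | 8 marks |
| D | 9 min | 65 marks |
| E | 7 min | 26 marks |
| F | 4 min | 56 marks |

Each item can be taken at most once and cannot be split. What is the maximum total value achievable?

121 marks

Check high-value combinations within 13 min:
- D+F: time 9+4=13, value 65+56=121
- B+C+F: time 5+3+4=12, value 43+8+56=107
- B+F: time 5+4=9, value 43+56=99
- E+F: time 7+4=11, value 26+56=82
Best: 121 marks.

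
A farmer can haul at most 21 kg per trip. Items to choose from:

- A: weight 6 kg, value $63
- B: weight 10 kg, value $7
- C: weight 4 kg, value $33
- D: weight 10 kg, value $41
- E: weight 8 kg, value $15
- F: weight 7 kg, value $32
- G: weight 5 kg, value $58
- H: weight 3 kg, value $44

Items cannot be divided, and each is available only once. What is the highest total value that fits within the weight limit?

This is a 0/1 knapsack; check combinations near the capacity.
- A+C+G+H: weight 6+4+5+3=18, value 63+33+58+44=198
- A+F+G+H: weight 6+7+5+3=21, value 63+32+58+44=197
- A+C+F+H: weight 6+4+7+3=20, value 63+33+32+44=172
- C+F+G+H: weight 4+7+5+3=19, value 33+32+58+44=167
Best: $198.

$198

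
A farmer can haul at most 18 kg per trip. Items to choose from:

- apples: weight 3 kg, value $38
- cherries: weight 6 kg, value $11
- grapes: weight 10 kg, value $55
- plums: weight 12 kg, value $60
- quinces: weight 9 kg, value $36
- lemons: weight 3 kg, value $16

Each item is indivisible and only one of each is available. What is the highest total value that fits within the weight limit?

$114

Check high-value combinations within 18 kg:
- apples+plums+lemons: weight 3+12+3=18, value 38+60+16=114
- apples+grapes+lemons: weight 3+10+3=16, value 38+55+16=109
- apples+plums: weight 3+12=15, value 38+60=98
Best: $114.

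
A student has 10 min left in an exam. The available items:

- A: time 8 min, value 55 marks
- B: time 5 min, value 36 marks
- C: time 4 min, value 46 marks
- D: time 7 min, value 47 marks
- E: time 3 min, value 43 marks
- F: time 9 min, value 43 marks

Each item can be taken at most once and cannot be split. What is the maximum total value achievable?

Check high-value combinations within 10 min:
- D+E: time 7+3=10, value 47+43=90
- C+E: time 4+3=7, value 46+43=89
- B+C: time 5+4=9, value 36+46=82
- B+E: time 5+3=8, value 36+43=79
- A: time 8, value 55
Best: 90 marks.

90 marks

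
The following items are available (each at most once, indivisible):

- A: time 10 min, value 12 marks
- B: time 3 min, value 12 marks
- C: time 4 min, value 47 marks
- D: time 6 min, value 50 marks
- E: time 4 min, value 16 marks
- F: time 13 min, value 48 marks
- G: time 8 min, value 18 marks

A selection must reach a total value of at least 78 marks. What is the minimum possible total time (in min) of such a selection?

Subsets with value ≥ 78, sorted by total time:
- C+D: time 10, value 97
- B+C+D: time 13, value 109
- B+D+E: time 13, value 78
Minimum time: 10 min.

10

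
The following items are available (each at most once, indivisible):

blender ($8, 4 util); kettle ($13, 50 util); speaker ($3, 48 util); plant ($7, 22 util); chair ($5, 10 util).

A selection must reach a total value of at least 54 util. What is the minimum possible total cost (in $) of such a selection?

Subsets with value ≥ 54, sorted by total cost:
- speaker+chair: cost 8, value 58
- speaker+plant: cost 10, value 70
- speaker+plant+chair: cost 15, value 80
- kettle+speaker: cost 16, value 98
Minimum cost: 8 $.

8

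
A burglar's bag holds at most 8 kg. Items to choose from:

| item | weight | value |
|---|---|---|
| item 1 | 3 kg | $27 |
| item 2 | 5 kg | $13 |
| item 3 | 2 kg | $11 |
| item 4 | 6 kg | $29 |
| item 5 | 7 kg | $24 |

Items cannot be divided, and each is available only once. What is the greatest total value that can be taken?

Check high-value combinations within 8 kg:
- item 1+item 2: weight 3+5=8, value 27+13=40
- item 3+item 4: weight 2+6=8, value 11+29=40
- item 1+item 3: weight 3+2=5, value 27+11=38
Best: $40.

$40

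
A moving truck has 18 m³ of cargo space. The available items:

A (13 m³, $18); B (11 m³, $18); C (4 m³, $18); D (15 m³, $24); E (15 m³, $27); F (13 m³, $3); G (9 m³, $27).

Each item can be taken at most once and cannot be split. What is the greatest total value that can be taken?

$45

This is a 0/1 knapsack; check combinations near the capacity.
- C+G: volume 4+9=13, value 18+27=45
- B+C: volume 11+4=15, value 18+18=36
- A+C: volume 13+4=17, value 18+18=36
Best: $45.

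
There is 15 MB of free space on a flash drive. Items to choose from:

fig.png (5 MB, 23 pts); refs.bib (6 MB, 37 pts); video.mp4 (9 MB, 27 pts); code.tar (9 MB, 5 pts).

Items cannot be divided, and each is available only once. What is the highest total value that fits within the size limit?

Check high-value combinations within 15 MB:
- refs.bib+video.mp4: size 6+9=15, value 37+27=64
- fig.png+refs.bib: size 5+6=11, value 23+37=60
- fig.png+video.mp4: size 5+9=14, value 23+27=50
Best: 64 pts.

64 pts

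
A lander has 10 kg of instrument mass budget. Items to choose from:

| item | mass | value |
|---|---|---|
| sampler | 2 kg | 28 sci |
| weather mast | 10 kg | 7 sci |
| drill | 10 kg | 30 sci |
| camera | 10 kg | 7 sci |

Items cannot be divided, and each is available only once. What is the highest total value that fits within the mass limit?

Check high-value combinations within 10 kg:
- drill: mass 10, value 30
- sampler: mass 2, value 28
- weather mast: mass 10, value 7
- camera: mass 10, value 7
Best: 30 sci.

30 sci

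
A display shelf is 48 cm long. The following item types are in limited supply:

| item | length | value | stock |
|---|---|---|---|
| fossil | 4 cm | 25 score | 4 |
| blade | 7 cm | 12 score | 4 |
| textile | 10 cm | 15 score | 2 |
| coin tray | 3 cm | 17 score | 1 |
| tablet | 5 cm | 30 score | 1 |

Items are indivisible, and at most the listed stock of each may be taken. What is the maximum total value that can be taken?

186 score

Top feasible selections:
- 4×fossil + 2×blade + 1×textile + 1×coin tray + 1×tablet: length 48, value 186
- 4×fossil + 3×blade + 1×coin tray + 1×tablet: length 45, value 183
Best: 186 score.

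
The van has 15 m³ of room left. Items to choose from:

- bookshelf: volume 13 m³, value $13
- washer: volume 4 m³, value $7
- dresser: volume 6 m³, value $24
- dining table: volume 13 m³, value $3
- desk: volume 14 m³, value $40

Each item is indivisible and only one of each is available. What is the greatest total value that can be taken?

Check high-value combinations within 15 m³:
- desk: volume 14, value 40
- washer+dresser: volume 4+6=10, value 7+24=31
- dresser: volume 6, value 24
- bookshelf: volume 13, value 13
- washer: volume 4, value 7
Best: $40.

$40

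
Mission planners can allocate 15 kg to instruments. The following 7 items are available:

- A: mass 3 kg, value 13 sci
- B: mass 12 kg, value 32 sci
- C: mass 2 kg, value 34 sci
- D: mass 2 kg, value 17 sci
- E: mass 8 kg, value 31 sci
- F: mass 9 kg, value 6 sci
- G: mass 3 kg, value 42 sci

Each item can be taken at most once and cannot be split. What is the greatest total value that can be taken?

Check high-value combinations within 15 kg:
- C+D+E+G: mass 2+2+8+3=15, value 34+17+31+42=124
- C+E+G: mass 2+8+3=13, value 34+31+42=107
- A+C+D+G: mass 3+2+2+3=10, value 13+34+17+42=106
- A+C+D+E: mass 3+2+2+8=15, value 13+34+17+31=95
- C+D+G: mass 2+2+3=7, value 34+17+42=93
Best: 124 sci.

124 sci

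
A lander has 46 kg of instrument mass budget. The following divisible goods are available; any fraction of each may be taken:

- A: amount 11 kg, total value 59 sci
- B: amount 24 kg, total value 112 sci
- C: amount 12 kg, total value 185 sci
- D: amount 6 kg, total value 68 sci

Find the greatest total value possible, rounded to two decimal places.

391.33

Take in order of value per unit:
- C (185/12 per unit): all 12 → value 185, running total 185.00
- D (68/6 per unit): all 6 → value 68, running total 253.00
- A (59/11 per unit): all 11 → value 59, running total 312.00
- B (112/24 per unit): 17 of 24 → value 17×112/24 = 79.3333, running total 391.33
Total 391.33.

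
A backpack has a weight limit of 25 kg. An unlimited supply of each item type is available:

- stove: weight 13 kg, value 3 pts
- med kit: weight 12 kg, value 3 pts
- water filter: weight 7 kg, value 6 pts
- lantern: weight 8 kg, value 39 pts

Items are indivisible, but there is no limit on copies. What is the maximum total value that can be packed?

Best value-per-unit is lantern at 39/8, and filling with it alone uses weight 3×8=24. No mix of the others beats 3×39 = 117.

117 pts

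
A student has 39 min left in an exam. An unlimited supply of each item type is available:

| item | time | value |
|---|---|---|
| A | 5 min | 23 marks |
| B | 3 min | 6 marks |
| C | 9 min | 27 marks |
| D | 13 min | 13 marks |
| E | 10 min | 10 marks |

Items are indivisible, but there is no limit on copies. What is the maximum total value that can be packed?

Best value-per-unit is A at 23/5; filling with it alone gives 7×23 = 161.
Optimal mix: 7×A + 1×B → time 38, value 167.

167 marks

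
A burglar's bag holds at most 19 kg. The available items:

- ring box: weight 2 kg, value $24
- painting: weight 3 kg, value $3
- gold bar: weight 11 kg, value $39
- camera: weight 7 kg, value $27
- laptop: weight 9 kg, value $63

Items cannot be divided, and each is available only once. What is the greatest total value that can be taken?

$114

Check high-value combinations within 19 kg:
- ring box+camera+laptop: weight 2+7+9=18, value 24+27+63=114
- painting+camera+laptop: weight 3+7+9=19, value 3+27+63=93
- ring box+painting+laptop: weight 2+3+9=14, value 24+3+63=90
Best: $114.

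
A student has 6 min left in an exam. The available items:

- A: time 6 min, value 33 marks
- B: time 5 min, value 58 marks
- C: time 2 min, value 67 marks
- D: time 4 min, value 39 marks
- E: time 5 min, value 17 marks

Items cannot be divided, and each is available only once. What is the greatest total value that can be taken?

Check high-value combinations within 6 min:
- C+D: time 2+4=6, value 67+39=106
- C: time 2, value 67
- B: time 5, value 58
Best: 106 marks.

106 marks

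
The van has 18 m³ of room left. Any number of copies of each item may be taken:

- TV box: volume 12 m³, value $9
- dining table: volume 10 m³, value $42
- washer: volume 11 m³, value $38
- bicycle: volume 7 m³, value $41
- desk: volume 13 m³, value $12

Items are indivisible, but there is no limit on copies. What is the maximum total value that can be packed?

$83

Best value-per-unit is bicycle at 41/7; filling with it alone gives 2×41 = 82.
Optimal mix: 1×dining table + 1×bicycle → volume 17, value 83.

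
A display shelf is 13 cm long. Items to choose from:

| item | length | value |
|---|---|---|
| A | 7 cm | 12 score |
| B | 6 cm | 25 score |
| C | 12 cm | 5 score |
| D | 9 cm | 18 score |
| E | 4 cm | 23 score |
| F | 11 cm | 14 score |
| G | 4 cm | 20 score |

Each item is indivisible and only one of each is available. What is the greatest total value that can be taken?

Check high-value combinations within 13 cm:
- B+E: length 6+4=10, value 25+23=48
- B+G: length 6+4=10, value 25+20=45
- E+G: length 4+4=8, value 23+20=43
- D+E: length 9+4=13, value 18+23=41
Best: 48 score.

48 score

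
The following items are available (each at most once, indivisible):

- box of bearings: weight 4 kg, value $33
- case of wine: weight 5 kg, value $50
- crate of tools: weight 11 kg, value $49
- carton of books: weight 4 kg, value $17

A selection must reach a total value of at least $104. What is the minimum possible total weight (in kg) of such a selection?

20

Subsets with value ≥ 104, sorted by total weight:
- box of bearings+case of wine+crate of tools: weight 20, value 132
- case of wine+crate of tools+carton of books: weight 20, value 116
- box of bearings+case of wine+crate of tools+carton of books: weight 24, value 149
Minimum weight: 20 kg.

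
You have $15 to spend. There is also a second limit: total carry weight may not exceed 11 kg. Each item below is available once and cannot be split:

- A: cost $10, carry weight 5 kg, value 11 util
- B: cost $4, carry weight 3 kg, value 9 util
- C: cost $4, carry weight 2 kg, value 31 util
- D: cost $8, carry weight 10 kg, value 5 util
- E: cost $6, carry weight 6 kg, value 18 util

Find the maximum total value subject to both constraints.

58 util

Feasible sets respecting both limits:
- B+C+E: cost 14, carry weight 11, value 58
- C+E: cost 10, carry weight 8, value 49
- A+C: cost 14, carry weight 7, value 42
- B+C: cost 8, carry weight 5, value 40
Best: 58 util.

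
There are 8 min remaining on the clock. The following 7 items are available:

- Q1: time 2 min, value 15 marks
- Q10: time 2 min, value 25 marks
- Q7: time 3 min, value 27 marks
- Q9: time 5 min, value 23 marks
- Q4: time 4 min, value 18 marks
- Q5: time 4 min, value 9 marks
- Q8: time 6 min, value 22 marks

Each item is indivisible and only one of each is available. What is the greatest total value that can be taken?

67 marks

This is a 0/1 knapsack; check combinations near the capacity.
- Q1+Q10+Q7: time 2+2+3=7, value 15+25+27=67
- Q1+Q10+Q4: time 2+2+4=8, value 15+25+18=58
- Q10+Q7: time 2+3=5, value 25+27=52
- Q7+Q9: time 3+5=8, value 27+23=50
Best: 67 marks.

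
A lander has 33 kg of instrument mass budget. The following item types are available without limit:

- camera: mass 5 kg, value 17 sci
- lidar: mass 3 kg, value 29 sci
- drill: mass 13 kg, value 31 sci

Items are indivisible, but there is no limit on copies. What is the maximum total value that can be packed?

319 sci

Best value-per-unit is lidar at 29/3, and filling with it alone uses mass 11×3=33. No mix of the others beats 11×29 = 319.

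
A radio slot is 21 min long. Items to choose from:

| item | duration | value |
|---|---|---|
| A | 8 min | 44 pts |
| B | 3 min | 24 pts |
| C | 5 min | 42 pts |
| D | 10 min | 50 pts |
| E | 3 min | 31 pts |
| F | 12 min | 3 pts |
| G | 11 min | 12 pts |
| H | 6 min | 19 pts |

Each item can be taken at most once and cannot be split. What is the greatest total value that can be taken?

147 pts

Check high-value combinations within 21 min:
- B+C+D+E: duration 3+5+10+3=21, value 24+42+50+31=147
- A+B+C+E: duration 8+3+5+3=19, value 44+24+42+31=141
- A+D+E: duration 8+10+3=21, value 44+50+31=125
Best: 147 pts.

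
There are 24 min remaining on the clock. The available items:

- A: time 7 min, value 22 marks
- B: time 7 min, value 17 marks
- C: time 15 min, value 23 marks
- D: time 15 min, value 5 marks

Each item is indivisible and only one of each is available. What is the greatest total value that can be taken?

Check high-value combinations within 24 min:
- A+C: time 7+15=22, value 22+23=45
- B+C: time 7+15=22, value 17+23=40
- A+B: time 7+7=14, value 22+17=39
- A+D: time 7+15=22, value 22+5=27
Best: 45 marks.

45 marks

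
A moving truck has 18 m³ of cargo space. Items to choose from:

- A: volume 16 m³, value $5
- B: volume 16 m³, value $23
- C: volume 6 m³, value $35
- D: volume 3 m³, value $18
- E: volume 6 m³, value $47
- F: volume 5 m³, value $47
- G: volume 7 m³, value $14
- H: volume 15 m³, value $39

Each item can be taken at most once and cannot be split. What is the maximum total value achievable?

$129

Check high-value combinations within 18 m³:
- C+E+F: volume 6+6+5=17, value 35+47+47=129
- D+E+F: volume 3+6+5=14, value 18+47+47=112
- E+F+G: volume 6+5+7=18, value 47+47+14=108
- C+D+F: volume 6+3+5=14, value 35+18+47=100
Best: $129.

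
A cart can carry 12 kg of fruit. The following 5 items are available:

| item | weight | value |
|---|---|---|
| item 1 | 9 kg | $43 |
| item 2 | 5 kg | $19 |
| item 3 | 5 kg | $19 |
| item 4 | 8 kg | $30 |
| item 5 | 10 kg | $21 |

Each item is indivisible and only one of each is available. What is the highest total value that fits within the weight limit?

Check high-value combinations within 12 kg:
- item 1: weight 9, value 43
- item 2+item 3: weight 5+5=10, value 19+19=38
- item 4: weight 8, value 30
- item 5: weight 10, value 21
Best: $43.

$43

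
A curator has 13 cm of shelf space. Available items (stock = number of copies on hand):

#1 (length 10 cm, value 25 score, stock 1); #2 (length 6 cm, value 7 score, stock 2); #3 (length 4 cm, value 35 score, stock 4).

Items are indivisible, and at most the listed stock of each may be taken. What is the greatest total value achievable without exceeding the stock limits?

Best selections within length 13 and stock limits:
- 3×#3: length 12, value 105
- 2×#3: length 8, value 70
Best: 105 score.

105 score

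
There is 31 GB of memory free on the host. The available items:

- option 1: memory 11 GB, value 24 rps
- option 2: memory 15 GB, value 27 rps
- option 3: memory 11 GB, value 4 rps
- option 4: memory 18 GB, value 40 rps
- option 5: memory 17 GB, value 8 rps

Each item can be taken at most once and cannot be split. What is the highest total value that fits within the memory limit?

Check high-value combinations within 31 GB:
- option 1+option 4: memory 11+18=29, value 24+40=64
- option 1+option 2: memory 11+15=26, value 24+27=51
- option 3+option 4: memory 11+18=29, value 4+40=44
Best: 64 rps.

64 rps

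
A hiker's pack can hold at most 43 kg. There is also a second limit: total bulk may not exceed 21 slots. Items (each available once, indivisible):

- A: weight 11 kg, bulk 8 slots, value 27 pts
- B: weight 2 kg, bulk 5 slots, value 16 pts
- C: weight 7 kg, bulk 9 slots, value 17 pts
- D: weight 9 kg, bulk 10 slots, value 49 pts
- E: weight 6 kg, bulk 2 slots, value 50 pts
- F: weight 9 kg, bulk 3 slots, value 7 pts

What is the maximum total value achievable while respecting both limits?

126 pts

Feasible sets respecting both limits:
- A+D+E: weight 26, bulk 20, value 126
- B+D+E+F: weight 26, bulk 20, value 122
- C+D+E: weight 22, bulk 21, value 116
- B+D+E: weight 17, bulk 17, value 115
Best: 126 pts.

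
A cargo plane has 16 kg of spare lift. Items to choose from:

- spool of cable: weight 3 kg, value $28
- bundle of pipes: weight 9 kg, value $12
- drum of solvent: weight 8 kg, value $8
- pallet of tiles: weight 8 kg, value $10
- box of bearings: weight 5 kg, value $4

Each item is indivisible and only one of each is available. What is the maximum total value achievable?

$42

Check high-value combinations within 16 kg:
- spool of cable+pallet of tiles+box of bearings: weight 3+8+5=16, value 28+10+4=42
- spool of cable+bundle of pipes: weight 3+9=12, value 28+12=40
- spool of cable+drum of solvent+box of bearings: weight 3+8+5=16, value 28+8+4=40
- spool of cable+pallet of tiles: weight 3+8=11, value 28+10=38
- spool of cable+drum of solvent: weight 3+8=11, value 28+8=36
Best: $42.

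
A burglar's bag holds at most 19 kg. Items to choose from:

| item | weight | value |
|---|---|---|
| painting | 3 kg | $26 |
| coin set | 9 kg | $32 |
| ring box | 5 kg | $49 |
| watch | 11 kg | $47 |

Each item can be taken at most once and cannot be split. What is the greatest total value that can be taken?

Check high-value combinations within 19 kg:
- painting+ring box+watch: weight 3+5+11=19, value 26+49+47=122
- painting+coin set+ring box: weight 3+9+5=17, value 26+32+49=107
- ring box+watch: weight 5+11=16, value 49+47=96
- coin set+ring box: weight 9+5=14, value 32+49=81
- painting+ring box: weight 3+5=8, value 26+49=75
Best: $122.

$122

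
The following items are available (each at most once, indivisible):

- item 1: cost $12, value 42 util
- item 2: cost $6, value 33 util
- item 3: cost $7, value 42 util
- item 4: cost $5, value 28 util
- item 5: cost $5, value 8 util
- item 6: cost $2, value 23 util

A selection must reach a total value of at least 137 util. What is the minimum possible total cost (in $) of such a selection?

27

Subsets with value ≥ 137, sorted by total cost:
- item 1+item 2+item 3+item 6: cost 27, value 140
- item 1+item 2+item 3+item 4: cost 30, value 145
- item 1+item 3+item 4+item 5+item 6: cost 31, value 143
- item 1+item 2+item 3+item 4+item 6: cost 32, value 168
Minimum cost: 27 $.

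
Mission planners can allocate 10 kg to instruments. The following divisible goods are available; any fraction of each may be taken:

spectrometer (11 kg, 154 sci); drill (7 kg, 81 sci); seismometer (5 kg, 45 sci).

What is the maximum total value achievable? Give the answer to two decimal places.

140.00

Take in order of value per unit:
- spectrometer (154/11 per unit): 10 of 11 → value 10×154/11 = 140.0000, running total 140.00
Total 140.00.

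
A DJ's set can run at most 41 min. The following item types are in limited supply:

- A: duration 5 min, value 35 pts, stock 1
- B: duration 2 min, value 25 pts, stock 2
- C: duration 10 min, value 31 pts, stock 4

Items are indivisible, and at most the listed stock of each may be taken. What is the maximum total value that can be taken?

178 pts

Top feasible selections:
- 1×A + 2×B + 3×C: duration 39, value 178
- 1×A + 1×B + 3×C: duration 37, value 153
- 1×A + 2×B + 2×C: duration 29, value 147
Best: 178 pts.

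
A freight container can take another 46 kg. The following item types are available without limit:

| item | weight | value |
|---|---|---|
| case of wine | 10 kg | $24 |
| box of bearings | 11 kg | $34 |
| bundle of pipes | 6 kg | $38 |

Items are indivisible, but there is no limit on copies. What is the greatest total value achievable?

Best value-per-unit is bundle of pipes at 38/6, and filling with it alone uses weight 7×6=42. No mix of the others beats 7×38 = 266.

$266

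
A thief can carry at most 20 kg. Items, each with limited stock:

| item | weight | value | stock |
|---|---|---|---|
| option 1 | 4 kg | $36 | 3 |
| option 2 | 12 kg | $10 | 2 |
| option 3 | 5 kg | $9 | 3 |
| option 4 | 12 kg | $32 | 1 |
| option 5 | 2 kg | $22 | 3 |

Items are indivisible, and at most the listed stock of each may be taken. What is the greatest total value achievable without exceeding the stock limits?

Best selections within weight 20 and stock limits:
- 3×option 1 + 3×option 5: weight 18, value 174
- 3×option 1 + 2×option 5: weight 16, value 152
Best: $174.

$174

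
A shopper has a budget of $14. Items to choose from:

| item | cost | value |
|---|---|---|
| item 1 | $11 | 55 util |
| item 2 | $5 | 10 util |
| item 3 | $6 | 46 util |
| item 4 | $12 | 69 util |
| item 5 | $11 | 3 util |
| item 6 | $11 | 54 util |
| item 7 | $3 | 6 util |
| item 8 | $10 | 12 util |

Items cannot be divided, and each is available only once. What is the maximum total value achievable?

This is a 0/1 knapsack; check combinations near the capacity.
- item 4: cost 12, value 69
- item 2+item 3+item 7: cost 5+6+3=14, value 10+46+6=62
- item 1+item 7: cost 11+3=14, value 55+6=61
- item 6+item 7: cost 11+3=14, value 54+6=60
- item 2+item 3: cost 5+6=11, value 10+46=56
Best: 69 util.

69 util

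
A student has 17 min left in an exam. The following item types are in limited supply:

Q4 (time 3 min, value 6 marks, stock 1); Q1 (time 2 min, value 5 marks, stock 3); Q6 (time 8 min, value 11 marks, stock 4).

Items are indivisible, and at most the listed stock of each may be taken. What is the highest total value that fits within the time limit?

Top feasible selections:
- 1×Q4 + 3×Q1 + 1×Q6: time 17, value 32
- 1×Q4 + 2×Q1 + 1×Q6: time 15, value 27
Best: 32 marks.

32 marks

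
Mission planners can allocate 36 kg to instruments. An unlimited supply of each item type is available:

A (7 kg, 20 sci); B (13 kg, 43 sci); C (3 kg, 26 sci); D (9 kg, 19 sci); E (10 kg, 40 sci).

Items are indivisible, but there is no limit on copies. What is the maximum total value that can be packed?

312 sci

Best value-per-unit is C at 26/3, and filling with it alone uses mass 12×3=36. No mix of the others beats 12×26 = 312.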